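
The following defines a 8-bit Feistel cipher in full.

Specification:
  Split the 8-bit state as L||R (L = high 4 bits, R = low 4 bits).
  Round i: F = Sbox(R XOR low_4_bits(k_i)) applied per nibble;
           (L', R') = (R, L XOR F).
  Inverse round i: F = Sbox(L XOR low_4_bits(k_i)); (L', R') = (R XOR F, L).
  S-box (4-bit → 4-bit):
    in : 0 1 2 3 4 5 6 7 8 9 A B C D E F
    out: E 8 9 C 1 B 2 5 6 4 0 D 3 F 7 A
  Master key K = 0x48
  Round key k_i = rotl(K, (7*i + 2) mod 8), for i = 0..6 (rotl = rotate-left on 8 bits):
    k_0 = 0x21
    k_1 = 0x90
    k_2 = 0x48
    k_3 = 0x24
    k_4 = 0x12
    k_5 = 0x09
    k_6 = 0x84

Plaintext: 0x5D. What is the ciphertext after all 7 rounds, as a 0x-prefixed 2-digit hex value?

0x9A

s_0 = plaintext = 0x5D
s_1 = Round(s_0, k_0) = 0xD6
s_2 = Round(s_1, k_1) = 0x6F
s_3 = Round(s_2, k_2) = 0xF3
s_4 = Round(s_3, k_3) = 0x3A
s_5 = Round(s_4, k_4) = 0xA5
s_6 = Round(s_5, k_5) = 0x59
s_7 = Round(s_6, k_6) = 0x9A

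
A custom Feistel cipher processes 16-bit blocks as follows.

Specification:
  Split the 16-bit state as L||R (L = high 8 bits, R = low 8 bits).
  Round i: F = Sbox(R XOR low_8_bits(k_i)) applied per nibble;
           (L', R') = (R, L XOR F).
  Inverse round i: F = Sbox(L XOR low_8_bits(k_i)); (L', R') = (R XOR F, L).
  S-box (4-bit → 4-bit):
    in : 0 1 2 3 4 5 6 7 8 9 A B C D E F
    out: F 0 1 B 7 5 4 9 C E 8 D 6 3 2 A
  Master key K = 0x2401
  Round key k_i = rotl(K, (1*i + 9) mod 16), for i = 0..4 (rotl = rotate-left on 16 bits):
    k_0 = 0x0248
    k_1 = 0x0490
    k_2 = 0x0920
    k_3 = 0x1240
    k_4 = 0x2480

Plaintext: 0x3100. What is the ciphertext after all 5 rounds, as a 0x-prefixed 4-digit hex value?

s_0 = plaintext = 0x3100
s_1 = Round(s_0, k_0) = 0x004D
s_2 = Round(s_1, k_1) = 0x4D33
s_3 = Round(s_2, k_2) = 0x3346
s_4 = Round(s_3, k_3) = 0x46C7
s_5 = Round(s_4, k_4) = 0xC73F

0xC73F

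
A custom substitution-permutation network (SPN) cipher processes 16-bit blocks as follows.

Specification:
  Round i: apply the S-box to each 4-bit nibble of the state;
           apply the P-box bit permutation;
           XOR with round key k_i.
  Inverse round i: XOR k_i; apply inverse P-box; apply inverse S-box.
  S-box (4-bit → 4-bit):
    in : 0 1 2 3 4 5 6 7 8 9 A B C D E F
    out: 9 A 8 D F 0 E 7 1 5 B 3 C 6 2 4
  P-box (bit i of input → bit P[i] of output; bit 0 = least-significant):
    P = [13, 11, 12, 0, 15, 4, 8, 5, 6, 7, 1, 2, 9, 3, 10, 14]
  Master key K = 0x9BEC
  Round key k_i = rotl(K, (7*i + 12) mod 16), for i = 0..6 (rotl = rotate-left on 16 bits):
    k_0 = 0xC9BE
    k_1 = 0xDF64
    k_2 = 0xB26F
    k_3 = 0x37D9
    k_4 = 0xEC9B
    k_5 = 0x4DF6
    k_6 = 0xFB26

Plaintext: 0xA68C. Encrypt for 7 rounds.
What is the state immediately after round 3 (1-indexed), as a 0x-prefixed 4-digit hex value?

s_0 = plaintext = 0xA68C
s_1 = Round(s_0, k_0) = 0x1B31
s_2 = Round(s_1, k_1) = 0x168D
s_3 = Round(s_2, k_2) = 0x6AE1
s_4 = Round(s_3, k_3) = 0x7B04
s_5 = Round(s_4, k_4) = 0x5272
s_6 = Round(s_5, k_5) = 0xCCE3
s_7 = Round(s_6, k_6) = 0x8F31

0x6AE1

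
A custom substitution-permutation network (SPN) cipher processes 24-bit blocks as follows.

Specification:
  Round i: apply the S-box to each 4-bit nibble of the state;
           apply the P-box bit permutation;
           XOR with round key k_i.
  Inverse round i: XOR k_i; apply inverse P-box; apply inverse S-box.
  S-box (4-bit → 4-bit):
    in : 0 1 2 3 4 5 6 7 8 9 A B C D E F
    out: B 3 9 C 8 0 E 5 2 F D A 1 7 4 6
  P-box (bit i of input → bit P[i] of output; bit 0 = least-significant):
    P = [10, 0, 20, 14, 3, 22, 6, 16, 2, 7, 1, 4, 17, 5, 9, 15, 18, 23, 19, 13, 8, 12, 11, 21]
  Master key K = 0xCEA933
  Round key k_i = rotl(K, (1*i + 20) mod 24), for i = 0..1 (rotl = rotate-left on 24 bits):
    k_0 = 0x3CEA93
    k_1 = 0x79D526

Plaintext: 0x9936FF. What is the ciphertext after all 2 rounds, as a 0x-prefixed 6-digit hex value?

s_0 = plaintext = 0x9936FF
s_1 = Round(s_0, k_0) = 0xC05140
s_2 = Round(s_1, k_1) = 0xFCB0A3

0xFCB0A3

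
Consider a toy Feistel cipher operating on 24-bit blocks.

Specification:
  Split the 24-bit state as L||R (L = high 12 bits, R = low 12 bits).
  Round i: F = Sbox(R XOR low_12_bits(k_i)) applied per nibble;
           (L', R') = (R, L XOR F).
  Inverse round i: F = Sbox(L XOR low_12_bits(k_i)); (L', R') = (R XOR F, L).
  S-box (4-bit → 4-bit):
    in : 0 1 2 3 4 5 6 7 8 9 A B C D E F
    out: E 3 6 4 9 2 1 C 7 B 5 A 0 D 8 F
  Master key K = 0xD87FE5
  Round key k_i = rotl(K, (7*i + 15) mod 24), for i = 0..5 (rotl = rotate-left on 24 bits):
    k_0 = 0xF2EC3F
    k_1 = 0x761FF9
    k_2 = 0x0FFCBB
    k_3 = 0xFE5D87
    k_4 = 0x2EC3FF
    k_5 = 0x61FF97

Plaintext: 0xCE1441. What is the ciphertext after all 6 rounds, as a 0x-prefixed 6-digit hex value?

0x85039F

s_0 = plaintext = 0xCE1441
s_1 = Round(s_0, k_0) = 0x441B29
s_2 = Round(s_1, k_1) = 0xB29D9F
s_3 = Round(s_2, k_2) = 0xD9F840
s_4 = Round(s_3, k_3) = 0x840F93
s_5 = Round(s_4, k_4) = 0xF93850
s_6 = Round(s_5, k_5) = 0x85039F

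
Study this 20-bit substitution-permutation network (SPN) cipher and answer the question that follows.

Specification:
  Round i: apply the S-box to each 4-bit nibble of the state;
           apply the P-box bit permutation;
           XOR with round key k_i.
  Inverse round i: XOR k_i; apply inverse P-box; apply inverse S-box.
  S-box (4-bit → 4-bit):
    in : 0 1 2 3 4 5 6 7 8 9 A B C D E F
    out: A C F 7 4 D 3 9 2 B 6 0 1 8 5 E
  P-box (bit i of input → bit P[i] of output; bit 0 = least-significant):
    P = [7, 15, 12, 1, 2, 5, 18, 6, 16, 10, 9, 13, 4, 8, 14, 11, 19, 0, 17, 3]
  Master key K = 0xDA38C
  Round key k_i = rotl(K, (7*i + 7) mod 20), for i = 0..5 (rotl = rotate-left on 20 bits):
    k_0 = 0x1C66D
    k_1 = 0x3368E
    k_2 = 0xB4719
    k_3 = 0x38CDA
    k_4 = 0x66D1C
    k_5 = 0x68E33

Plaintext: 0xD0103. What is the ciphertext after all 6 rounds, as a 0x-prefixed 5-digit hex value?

0xF2F23

s_0 = plaintext = 0xD0103
s_1 = Round(s_0, k_0) = 0x17D85
s_2 = Round(s_1, k_1) = 0x10E34
s_3 = Round(s_2, k_2) = 0xC5C35
s_4 = Round(s_3, k_3) = 0xED46C
s_5 = Round(s_4, k_4) = 0xC67B8
s_6 = Round(s_5, k_5) = 0xF2F23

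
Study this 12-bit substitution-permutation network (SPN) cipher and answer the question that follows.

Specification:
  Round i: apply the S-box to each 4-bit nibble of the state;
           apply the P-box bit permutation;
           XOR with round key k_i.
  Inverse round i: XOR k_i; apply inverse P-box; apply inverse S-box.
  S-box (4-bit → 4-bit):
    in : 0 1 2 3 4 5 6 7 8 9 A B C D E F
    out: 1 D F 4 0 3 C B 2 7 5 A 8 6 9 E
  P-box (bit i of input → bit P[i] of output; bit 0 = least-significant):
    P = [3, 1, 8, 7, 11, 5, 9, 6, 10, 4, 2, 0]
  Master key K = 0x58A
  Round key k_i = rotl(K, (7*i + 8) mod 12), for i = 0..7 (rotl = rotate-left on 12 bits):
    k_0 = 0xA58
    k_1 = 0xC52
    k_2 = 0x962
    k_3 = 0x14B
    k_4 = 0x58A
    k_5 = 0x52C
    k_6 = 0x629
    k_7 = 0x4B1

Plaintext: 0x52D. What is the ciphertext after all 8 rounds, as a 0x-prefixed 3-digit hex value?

0x0CD

s_0 = plaintext = 0x52D
s_1 = Round(s_0, k_0) = 0x52A
s_2 = Round(s_1, k_1) = 0x32A
s_3 = Round(s_2, k_2) = 0x20E
s_4 = Round(s_3, k_3) = 0xDD6
s_5 = Round(s_4, k_4) = 0x63E
s_6 = Round(s_5, k_5) = 0x7A1
s_7 = Round(s_6, k_6) = 0x9B0
s_8 = Round(s_7, k_7) = 0x0CD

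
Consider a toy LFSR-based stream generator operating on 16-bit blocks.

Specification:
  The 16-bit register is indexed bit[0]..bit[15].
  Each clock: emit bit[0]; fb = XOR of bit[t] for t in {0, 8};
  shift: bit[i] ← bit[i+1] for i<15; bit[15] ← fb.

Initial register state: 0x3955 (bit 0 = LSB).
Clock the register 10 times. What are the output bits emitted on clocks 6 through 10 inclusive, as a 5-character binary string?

reg_0 = 0x3955
clock 1: out=1, reg = 0x1CAA
clock 2: out=0, reg = 0x0E55
clock 3: out=1, reg = 0x872A
clock 4: out=0, reg = 0xC395
clock 5: out=1, reg = 0x61CA
clock 6: out=0, reg = 0xB0E5
clock 7: out=1, reg = 0xD872
clock 8: out=0, reg = 0x6C39
clock 9: out=1, reg = 0xB61C
clock 10: out=0, reg = 0x5B0E

01010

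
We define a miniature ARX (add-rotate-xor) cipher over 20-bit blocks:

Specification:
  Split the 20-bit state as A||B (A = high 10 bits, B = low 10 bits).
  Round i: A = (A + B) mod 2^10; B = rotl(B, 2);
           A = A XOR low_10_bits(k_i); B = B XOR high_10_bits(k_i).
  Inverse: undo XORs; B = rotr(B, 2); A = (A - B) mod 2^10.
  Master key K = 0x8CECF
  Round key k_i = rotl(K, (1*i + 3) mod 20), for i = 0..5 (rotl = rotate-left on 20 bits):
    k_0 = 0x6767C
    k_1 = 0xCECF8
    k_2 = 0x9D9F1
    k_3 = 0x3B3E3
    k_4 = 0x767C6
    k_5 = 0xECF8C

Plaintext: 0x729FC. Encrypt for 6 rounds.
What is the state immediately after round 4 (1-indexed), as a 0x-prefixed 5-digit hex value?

0x415AC

s_0 = plaintext = 0x729FC
s_1 = Round(s_0, k_0) = 0x6EA6C
s_2 = Round(s_1, k_1) = 0x37A89
s_3 = Round(s_2, k_2) = 0xA5850
s_4 = Round(s_3, k_3) = 0x415AC
s_5 = Round(s_4, k_4) = 0x5DF68
s_6 = Round(s_5, k_5) = 0xD4E10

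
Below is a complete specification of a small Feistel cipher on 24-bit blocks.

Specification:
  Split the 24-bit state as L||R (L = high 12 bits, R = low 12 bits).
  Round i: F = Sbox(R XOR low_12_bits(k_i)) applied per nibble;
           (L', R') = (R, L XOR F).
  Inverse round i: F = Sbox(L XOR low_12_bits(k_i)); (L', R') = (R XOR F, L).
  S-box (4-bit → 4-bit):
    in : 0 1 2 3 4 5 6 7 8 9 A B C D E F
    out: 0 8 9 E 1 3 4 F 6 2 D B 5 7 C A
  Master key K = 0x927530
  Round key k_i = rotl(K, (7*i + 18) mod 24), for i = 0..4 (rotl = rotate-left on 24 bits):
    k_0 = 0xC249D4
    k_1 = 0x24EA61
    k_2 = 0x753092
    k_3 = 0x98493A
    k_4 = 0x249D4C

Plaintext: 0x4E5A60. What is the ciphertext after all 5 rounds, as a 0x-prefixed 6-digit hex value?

s_0 = plaintext = 0x4E5A60
s_1 = Round(s_0, k_0) = 0xA60A54
s_2 = Round(s_1, k_1) = 0xA54A83
s_3 = Round(s_2, k_2) = 0xA837DC
s_4 = Round(s_3, k_3) = 0x7DC647
s_5 = Round(s_4, k_4) = 0x647CD7

0x647CD7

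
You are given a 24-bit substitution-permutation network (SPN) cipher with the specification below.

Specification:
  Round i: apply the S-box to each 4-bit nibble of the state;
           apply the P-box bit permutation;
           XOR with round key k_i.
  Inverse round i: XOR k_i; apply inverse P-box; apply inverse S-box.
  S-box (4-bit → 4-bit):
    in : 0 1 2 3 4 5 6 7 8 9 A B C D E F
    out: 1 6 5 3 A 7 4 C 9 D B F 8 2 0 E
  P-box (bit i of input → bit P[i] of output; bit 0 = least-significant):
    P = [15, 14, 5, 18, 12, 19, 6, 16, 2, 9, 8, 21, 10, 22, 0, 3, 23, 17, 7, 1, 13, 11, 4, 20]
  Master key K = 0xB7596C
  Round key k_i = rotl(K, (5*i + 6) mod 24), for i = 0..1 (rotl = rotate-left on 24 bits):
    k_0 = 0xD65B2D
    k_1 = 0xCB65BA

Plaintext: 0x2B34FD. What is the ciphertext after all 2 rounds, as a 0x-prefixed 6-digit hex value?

0x840BDA

s_0 = plaintext = 0x2B34FD
s_1 = Round(s_0, k_0) = 0x3D3DFF
s_2 = Round(s_1, k_1) = 0x840BDA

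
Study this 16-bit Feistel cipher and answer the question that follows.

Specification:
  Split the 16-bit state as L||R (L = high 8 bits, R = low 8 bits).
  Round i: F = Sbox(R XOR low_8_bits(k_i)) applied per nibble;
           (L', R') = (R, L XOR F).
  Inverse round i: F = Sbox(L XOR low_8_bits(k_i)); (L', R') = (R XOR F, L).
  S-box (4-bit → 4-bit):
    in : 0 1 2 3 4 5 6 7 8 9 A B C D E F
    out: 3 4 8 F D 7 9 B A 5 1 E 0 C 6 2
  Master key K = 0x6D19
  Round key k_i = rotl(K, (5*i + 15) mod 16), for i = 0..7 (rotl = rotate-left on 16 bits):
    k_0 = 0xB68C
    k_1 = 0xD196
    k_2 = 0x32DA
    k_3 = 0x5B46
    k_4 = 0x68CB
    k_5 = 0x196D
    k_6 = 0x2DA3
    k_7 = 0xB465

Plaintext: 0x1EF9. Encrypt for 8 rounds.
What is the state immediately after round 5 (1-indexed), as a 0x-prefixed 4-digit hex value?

0x85BB

s_0 = plaintext = 0x1EF9
s_1 = Round(s_0, k_0) = 0xF9A9
s_2 = Round(s_1, k_1) = 0xA90B
s_3 = Round(s_2, k_2) = 0x0B6D
s_4 = Round(s_3, k_3) = 0x6D85
s_5 = Round(s_4, k_4) = 0x85BB
s_6 = Round(s_5, k_5) = 0xBB4C
s_7 = Round(s_6, k_6) = 0x4CD9
s_8 = Round(s_7, k_7) = 0xD9AC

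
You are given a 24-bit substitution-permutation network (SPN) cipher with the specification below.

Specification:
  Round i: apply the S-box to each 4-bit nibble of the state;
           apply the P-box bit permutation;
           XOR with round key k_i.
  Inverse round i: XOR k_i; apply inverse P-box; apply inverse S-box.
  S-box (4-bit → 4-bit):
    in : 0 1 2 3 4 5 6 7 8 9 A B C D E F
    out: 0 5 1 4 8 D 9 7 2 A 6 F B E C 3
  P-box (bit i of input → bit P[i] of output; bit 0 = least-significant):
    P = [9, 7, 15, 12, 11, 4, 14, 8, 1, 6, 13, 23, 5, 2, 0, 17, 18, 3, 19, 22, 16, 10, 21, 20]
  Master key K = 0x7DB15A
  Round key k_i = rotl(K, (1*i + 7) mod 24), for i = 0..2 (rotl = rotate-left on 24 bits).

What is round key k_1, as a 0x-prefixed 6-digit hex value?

0xB15A7D

K = 0x7DB15A
k_0 = rotl(K, (1*0+7) mod 24) = rotl(K, 7) = 0xD8AD3E
k_1 = rotl(K, (1*1+7) mod 24) = rotl(K, 8) = 0xB15A7D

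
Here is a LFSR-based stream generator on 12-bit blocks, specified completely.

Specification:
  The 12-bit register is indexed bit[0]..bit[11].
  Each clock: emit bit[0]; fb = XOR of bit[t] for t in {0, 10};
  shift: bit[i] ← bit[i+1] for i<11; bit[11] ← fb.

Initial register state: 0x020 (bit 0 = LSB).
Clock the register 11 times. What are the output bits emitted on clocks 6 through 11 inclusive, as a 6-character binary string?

100000

reg_0 = 0x020
clock 1: out=0, reg = 0x010
clock 2: out=0, reg = 0x008
clock 3: out=0, reg = 0x004
clock 4: out=0, reg = 0x002
clock 5: out=0, reg = 0x001
clock 6: out=1, reg = 0x800
clock 7: out=0, reg = 0x400
clock 8: out=0, reg = 0xA00
clock 9: out=0, reg = 0x500
clock 10: out=0, reg = 0xA80
clock 11: out=0, reg = 0x540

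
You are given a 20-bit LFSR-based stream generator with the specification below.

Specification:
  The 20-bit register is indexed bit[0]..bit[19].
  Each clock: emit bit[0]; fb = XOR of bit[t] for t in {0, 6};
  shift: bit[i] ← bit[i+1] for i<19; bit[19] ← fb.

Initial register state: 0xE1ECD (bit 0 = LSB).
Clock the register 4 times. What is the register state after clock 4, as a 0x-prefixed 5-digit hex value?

0x6E1EC

reg_0 = 0xE1ECD
clock 1: out=1, reg = 0x70F66
clock 2: out=0, reg = 0xB87B3
clock 3: out=1, reg = 0xDC3D9
clock 4: out=1, reg = 0x6E1EC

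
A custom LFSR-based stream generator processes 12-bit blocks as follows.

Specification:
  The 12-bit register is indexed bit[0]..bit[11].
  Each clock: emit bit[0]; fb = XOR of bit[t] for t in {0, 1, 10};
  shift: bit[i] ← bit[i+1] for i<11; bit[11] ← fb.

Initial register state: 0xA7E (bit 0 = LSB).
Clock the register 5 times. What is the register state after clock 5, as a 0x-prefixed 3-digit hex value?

0xFD3

reg_0 = 0xA7E
clock 1: out=0, reg = 0xD3F
clock 2: out=1, reg = 0xE9F
clock 3: out=1, reg = 0xF4F
clock 4: out=1, reg = 0xFA7
clock 5: out=1, reg = 0xFD3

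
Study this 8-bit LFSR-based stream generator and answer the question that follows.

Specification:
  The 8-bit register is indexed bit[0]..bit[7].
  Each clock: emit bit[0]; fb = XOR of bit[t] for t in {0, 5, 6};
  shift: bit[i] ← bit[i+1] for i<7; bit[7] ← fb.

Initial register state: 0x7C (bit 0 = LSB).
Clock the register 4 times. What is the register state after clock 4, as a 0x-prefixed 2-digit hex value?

reg_0 = 0x7C
clock 1: out=0, reg = 0x3E
clock 2: out=0, reg = 0x9F
clock 3: out=1, reg = 0xCF
clock 4: out=1, reg = 0x67

0x67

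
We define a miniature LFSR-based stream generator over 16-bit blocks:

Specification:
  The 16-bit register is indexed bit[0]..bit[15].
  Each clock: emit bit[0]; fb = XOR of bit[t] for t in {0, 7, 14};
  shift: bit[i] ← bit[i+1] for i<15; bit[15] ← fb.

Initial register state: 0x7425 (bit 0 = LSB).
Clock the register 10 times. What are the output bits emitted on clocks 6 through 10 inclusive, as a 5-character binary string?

10000

reg_0 = 0x7425
clock 1: out=1, reg = 0x3A12
clock 2: out=0, reg = 0x1D09
clock 3: out=1, reg = 0x8E84
clock 4: out=0, reg = 0xC742
clock 5: out=0, reg = 0xE3A1
clock 6: out=1, reg = 0xF1D0
clock 7: out=0, reg = 0x78E8
clock 8: out=0, reg = 0x3C74
clock 9: out=0, reg = 0x1E3A
clock 10: out=0, reg = 0x0F1D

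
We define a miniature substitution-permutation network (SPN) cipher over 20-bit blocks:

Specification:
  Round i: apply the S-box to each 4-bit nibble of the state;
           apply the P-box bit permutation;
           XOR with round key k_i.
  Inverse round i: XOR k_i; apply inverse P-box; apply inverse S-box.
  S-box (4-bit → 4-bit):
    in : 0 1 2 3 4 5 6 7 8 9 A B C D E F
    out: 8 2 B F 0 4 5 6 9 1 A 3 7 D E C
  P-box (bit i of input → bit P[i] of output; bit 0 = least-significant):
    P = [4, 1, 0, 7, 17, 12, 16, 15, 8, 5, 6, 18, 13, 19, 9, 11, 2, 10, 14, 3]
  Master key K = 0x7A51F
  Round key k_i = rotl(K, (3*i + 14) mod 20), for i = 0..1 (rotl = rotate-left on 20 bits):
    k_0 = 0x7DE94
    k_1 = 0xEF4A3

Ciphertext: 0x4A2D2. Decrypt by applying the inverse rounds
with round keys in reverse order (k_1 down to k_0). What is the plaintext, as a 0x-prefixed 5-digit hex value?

0x48B01

s_0 = ciphertext = 0x4A2D2
s_1 = InvRound(s_0, k_1) = 0x777B6
s_2 = InvRound(s_1, k_0) = 0x48B01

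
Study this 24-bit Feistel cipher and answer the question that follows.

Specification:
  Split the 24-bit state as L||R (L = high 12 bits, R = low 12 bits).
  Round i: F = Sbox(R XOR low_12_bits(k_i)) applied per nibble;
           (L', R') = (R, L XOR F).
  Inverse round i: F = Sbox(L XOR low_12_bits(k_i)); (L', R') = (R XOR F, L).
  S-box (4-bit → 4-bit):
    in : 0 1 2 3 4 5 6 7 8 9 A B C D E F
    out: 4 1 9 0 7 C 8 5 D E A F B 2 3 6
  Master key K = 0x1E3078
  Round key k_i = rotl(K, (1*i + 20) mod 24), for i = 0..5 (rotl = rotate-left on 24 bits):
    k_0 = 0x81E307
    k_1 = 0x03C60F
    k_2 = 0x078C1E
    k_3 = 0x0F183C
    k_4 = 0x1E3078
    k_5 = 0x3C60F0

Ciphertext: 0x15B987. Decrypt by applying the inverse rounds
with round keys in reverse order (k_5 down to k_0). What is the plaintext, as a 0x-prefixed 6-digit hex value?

s_0 = ciphertext = 0x15B987
s_1 = InvRound(s_0, k_5) = 0x82815B
s_2 = InvRound(s_1, k_4) = 0xC9F828
s_3 = InvRound(s_2, k_3) = 0xF88C9F
s_4 = InvRound(s_3, k_2) = 0xC77F88
s_5 = InvRound(s_4, k_1) = 0x5D5C77
s_6 = InvRound(s_5, k_0) = 0x45E5D5

0x45E5D5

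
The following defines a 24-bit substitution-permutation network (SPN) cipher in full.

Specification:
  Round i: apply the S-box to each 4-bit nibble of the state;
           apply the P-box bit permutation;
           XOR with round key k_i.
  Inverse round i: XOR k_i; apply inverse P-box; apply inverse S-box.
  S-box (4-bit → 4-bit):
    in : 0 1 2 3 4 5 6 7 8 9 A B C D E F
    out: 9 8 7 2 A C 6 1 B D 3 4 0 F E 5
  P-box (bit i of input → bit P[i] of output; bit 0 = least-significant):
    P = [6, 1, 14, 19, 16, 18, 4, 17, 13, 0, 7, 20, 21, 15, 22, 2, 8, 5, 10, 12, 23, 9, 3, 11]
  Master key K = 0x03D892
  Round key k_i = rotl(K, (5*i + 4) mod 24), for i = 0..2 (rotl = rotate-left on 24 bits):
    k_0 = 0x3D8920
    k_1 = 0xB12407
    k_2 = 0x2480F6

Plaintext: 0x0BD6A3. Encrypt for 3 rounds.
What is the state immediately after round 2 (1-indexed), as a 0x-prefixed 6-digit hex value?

s_0 = plaintext = 0x0BD6A3
s_1 = Round(s_0, k_0) = 0xD805A7
s_2 = Round(s_1, k_1) = 0x043FEB
s_3 = Round(s_2, k_2) = 0xA27846

0x043FEB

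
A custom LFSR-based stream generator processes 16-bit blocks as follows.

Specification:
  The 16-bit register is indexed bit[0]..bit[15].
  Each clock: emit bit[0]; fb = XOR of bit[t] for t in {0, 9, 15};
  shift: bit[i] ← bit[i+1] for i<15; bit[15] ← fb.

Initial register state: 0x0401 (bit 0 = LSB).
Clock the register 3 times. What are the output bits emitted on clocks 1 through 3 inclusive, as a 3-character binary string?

reg_0 = 0x0401
clock 1: out=1, reg = 0x8200
clock 2: out=0, reg = 0x4100
clock 3: out=0, reg = 0x2080

100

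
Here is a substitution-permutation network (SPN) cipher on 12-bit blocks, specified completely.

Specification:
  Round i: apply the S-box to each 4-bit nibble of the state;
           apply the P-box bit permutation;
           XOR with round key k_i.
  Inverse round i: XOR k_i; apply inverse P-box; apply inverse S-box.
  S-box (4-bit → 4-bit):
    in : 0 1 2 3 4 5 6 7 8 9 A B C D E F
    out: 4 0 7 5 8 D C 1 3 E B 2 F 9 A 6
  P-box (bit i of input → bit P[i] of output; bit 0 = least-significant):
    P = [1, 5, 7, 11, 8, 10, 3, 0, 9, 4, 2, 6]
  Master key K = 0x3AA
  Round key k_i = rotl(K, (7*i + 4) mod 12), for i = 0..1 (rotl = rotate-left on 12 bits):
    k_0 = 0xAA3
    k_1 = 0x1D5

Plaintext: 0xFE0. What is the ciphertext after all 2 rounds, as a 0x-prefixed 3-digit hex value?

s_0 = plaintext = 0xFE0
s_1 = Round(s_0, k_0) = 0xE36
s_2 = Round(s_1, k_1) = 0x80D

0x80D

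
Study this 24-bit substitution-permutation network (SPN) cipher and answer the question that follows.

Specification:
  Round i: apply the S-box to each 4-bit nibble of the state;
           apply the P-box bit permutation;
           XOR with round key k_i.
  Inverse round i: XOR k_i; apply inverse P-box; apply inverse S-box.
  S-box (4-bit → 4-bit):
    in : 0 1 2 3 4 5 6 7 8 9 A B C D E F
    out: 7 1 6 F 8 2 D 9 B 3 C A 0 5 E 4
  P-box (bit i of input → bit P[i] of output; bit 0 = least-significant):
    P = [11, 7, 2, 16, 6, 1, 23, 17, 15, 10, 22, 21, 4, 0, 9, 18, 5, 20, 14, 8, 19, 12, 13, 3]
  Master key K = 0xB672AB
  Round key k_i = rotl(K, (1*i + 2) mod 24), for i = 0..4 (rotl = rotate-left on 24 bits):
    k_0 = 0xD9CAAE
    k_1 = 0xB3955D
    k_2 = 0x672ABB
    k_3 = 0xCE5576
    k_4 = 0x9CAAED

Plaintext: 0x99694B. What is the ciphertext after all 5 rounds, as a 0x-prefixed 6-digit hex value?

s_0 = plaintext = 0x99694B
s_1 = Round(s_0, k_0) = 0xC65C1E
s_2 = Round(s_1, k_1) = 0xB2D4B8
s_3 = Round(s_2, k_2) = 0x547021
s_4 = Round(s_3, k_3) = 0x0AC864
s_5 = Round(s_4, k_4) = 0x375FAD

0x375FAD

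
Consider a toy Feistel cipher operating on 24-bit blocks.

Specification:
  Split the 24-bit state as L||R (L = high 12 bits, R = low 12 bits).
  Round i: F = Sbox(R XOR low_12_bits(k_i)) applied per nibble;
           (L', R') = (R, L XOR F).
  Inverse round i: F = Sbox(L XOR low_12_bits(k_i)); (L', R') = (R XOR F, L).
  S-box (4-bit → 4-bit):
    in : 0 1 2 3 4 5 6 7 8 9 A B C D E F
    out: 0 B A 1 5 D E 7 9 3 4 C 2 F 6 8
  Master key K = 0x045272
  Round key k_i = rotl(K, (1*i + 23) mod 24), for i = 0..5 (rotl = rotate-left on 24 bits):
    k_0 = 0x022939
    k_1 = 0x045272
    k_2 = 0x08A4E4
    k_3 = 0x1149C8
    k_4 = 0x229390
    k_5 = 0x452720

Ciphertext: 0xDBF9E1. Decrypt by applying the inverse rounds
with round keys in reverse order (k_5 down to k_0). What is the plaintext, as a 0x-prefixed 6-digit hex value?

0xDDFE3B

s_0 = ciphertext = 0xDBF9E1
s_1 = InvRound(s_0, k_5) = 0xDD9DBF
s_2 = InvRound(s_1, k_4) = 0xBECDD9
s_3 = InvRound(s_2, k_3) = 0x77CBEC
s_4 = InvRound(s_3, k_2) = 0xAD577C
s_5 = InvRound(s_4, k_1) = 0xE3BAD5
s_6 = InvRound(s_5, k_0) = 0xDDFE3B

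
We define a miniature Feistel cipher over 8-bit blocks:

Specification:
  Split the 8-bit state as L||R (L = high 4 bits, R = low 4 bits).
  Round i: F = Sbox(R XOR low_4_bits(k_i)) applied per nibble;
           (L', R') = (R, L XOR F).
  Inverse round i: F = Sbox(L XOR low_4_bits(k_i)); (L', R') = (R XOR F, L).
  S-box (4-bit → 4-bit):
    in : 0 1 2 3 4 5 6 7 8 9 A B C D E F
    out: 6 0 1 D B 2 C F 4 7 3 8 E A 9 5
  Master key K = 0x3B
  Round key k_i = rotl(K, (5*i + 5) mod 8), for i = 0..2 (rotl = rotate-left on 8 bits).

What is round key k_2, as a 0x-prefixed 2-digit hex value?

0x9D

K = 0x3B
k_0 = rotl(K, (5*0+5) mod 8) = rotl(K, 5) = 0x67
k_1 = rotl(K, (5*1+5) mod 8) = rotl(K, 2) = 0xEC
k_2 = rotl(K, (5*2+5) mod 8) = rotl(K, 7) = 0x9D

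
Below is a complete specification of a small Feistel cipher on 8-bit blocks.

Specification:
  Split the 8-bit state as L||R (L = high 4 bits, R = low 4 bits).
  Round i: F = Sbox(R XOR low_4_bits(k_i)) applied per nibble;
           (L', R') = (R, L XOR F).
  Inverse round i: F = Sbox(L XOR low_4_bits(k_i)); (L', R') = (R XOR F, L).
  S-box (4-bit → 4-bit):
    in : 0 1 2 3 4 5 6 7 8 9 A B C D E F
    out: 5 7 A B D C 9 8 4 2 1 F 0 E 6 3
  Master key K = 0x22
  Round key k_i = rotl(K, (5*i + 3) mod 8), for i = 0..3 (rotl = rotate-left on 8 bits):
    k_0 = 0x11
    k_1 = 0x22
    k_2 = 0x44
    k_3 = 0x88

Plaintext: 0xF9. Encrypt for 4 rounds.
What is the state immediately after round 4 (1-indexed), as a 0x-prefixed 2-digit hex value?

0x8E

s_0 = plaintext = 0xF9
s_1 = Round(s_0, k_0) = 0x9B
s_2 = Round(s_1, k_1) = 0xBB
s_3 = Round(s_2, k_2) = 0xB8
s_4 = Round(s_3, k_3) = 0x8E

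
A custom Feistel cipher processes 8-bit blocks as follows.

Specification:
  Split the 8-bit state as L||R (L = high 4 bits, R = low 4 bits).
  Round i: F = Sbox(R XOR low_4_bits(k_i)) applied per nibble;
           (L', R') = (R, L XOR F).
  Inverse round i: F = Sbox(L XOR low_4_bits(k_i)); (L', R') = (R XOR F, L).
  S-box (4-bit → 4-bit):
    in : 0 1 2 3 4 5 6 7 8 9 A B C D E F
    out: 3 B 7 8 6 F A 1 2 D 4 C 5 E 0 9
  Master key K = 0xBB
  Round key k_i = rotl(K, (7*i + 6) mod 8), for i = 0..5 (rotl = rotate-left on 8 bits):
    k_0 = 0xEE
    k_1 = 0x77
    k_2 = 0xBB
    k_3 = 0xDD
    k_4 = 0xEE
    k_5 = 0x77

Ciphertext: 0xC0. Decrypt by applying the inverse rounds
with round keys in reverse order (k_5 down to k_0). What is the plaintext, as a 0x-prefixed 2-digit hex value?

s_0 = ciphertext = 0xC0
s_1 = InvRound(s_0, k_5) = 0xCC
s_2 = InvRound(s_1, k_4) = 0xBC
s_3 = InvRound(s_2, k_3) = 0x6B
s_4 = InvRound(s_3, k_2) = 0x56
s_5 = InvRound(s_4, k_1) = 0x15
s_6 = InvRound(s_5, k_0) = 0xC1

0xC1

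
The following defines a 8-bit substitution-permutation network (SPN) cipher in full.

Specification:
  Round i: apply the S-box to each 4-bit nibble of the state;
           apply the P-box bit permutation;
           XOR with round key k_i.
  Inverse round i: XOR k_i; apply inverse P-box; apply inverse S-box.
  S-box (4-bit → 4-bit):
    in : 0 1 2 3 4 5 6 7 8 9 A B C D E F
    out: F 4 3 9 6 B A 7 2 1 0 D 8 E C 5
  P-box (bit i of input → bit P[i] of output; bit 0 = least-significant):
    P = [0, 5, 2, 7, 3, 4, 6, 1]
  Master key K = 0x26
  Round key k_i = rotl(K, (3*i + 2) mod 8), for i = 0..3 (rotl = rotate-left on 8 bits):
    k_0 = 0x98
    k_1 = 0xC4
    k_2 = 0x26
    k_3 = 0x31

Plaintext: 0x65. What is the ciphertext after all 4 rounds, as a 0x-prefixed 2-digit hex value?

0x9F

s_0 = plaintext = 0x65
s_1 = Round(s_0, k_0) = 0x2B
s_2 = Round(s_1, k_1) = 0x59
s_3 = Round(s_2, k_2) = 0x3D
s_4 = Round(s_3, k_3) = 0x9F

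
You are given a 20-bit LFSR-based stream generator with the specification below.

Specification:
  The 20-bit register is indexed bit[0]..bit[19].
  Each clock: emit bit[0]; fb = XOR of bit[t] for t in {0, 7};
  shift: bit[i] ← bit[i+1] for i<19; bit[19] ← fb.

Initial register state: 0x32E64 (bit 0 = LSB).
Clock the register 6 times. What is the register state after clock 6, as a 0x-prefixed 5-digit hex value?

reg_0 = 0x32E64
clock 1: out=0, reg = 0x19732
clock 2: out=0, reg = 0x0CB99
clock 3: out=1, reg = 0x065CC
clock 4: out=0, reg = 0x832E6
clock 5: out=0, reg = 0xC1973
clock 6: out=1, reg = 0xE0CB9

0xE0CB9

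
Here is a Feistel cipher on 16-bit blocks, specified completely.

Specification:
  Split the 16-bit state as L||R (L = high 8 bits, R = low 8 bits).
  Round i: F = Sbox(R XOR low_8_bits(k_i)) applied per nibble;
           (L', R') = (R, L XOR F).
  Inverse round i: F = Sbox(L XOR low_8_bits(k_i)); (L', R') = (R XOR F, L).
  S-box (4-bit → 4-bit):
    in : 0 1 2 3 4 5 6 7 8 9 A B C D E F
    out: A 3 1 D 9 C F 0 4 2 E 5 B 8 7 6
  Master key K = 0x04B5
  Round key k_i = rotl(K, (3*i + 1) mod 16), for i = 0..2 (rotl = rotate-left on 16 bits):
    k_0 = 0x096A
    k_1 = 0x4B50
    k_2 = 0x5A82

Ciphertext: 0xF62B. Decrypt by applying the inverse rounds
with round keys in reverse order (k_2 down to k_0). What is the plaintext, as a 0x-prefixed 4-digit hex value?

0x0AF7

s_0 = ciphertext = 0xF62B
s_1 = InvRound(s_0, k_2) = 0x22F6
s_2 = InvRound(s_1, k_1) = 0xF722
s_3 = InvRound(s_2, k_0) = 0x0AF7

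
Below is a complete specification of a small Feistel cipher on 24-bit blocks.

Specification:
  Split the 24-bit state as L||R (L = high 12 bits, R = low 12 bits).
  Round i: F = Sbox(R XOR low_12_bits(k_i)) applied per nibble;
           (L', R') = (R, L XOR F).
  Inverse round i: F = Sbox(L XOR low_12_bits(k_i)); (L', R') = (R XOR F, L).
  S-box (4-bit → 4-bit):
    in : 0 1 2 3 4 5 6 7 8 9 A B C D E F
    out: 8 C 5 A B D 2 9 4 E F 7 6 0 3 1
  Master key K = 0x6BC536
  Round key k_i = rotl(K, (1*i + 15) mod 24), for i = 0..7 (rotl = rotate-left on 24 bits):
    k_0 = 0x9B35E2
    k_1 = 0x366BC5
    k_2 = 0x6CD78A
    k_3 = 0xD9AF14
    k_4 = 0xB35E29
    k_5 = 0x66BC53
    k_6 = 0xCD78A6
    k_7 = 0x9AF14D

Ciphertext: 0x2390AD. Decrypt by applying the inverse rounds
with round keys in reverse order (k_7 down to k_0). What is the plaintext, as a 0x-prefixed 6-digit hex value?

0x734192

s_0 = ciphertext = 0x2390AD
s_1 = InvRound(s_0, k_7) = 0xA36239
s_2 = InvRound(s_1, k_6) = 0x7D1A36
s_3 = InvRound(s_2, k_5) = 0xD737D1
s_4 = InvRound(s_3, k_4) = 0xD0ED73
s_5 = InvRound(s_4, k_3) = 0x8BCD0E
s_6 = InvRound(s_5, k_2) = 0xCAC8BC
s_7 = InvRound(s_6, k_1) = 0x192CAC
s_8 = InvRound(s_7, k_0) = 0x734192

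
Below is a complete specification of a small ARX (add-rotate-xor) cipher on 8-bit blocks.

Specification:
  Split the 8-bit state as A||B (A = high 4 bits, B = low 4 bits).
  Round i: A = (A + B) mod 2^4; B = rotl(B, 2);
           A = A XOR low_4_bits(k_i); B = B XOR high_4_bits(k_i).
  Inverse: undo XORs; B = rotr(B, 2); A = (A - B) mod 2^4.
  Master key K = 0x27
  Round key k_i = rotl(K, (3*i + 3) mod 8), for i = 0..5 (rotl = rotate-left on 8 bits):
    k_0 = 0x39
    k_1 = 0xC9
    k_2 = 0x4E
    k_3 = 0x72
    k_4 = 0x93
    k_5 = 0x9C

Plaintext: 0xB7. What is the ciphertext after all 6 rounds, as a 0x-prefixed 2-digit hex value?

0x3E

s_0 = plaintext = 0xB7
s_1 = Round(s_0, k_0) = 0xBE
s_2 = Round(s_1, k_1) = 0x07
s_3 = Round(s_2, k_2) = 0x99
s_4 = Round(s_3, k_3) = 0x01
s_5 = Round(s_4, k_4) = 0x2D
s_6 = Round(s_5, k_5) = 0x3E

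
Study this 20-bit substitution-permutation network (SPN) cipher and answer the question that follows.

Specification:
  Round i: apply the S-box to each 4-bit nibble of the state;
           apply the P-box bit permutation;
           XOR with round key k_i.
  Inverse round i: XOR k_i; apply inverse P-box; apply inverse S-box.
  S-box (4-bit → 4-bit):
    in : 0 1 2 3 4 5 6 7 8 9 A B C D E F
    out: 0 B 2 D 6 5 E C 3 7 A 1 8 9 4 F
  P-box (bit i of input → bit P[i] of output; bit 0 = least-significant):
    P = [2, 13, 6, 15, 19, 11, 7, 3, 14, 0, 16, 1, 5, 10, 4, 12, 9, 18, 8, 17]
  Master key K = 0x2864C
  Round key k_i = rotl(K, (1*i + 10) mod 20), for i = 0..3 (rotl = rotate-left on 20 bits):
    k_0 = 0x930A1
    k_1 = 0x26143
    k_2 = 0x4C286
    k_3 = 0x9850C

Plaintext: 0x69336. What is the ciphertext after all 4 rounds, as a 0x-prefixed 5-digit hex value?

s_0 = plaintext = 0x69336
s_1 = Round(s_0, k_0) = 0x6D55B
s_2 = Round(s_1, k_1) = 0xD30E7
s_3 = Round(s_2, k_2) = 0x65076
s_4 = Round(s_3, k_3) = 0xF24F4

0xF24F4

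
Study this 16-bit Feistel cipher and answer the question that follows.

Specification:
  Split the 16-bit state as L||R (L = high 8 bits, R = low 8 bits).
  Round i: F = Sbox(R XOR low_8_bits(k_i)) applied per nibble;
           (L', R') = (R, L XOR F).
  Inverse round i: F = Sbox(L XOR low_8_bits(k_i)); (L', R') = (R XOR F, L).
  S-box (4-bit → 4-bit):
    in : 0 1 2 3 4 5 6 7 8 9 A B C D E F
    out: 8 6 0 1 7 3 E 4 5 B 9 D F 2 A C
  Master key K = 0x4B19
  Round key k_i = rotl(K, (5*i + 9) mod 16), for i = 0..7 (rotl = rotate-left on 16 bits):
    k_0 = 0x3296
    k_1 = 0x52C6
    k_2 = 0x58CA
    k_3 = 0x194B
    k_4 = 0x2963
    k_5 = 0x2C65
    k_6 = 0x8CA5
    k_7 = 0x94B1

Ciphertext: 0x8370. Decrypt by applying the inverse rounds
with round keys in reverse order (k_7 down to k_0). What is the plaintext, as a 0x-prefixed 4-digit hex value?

s_0 = ciphertext = 0x8370
s_1 = InvRound(s_0, k_7) = 0x6083
s_2 = InvRound(s_1, k_6) = 0x7060
s_3 = InvRound(s_2, k_5) = 0x0370
s_4 = InvRound(s_3, k_4) = 0x9803
s_5 = InvRound(s_4, k_3) = 0x2298
s_6 = InvRound(s_5, k_2) = 0x3D22
s_7 = InvRound(s_6, k_1) = 0xEF3D
s_8 = InvRound(s_7, k_0) = 0x76EF

0x76EF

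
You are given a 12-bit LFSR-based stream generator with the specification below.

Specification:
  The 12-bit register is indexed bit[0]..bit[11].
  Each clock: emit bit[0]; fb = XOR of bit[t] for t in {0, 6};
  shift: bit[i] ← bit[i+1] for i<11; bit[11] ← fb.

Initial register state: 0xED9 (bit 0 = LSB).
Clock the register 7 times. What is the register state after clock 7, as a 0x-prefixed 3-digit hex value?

reg_0 = 0xED9
clock 1: out=1, reg = 0x76C
clock 2: out=0, reg = 0xBB6
clock 3: out=0, reg = 0x5DB
clock 4: out=1, reg = 0x2ED
clock 5: out=1, reg = 0x176
clock 6: out=0, reg = 0x8BB
clock 7: out=1, reg = 0xC5D

0xC5D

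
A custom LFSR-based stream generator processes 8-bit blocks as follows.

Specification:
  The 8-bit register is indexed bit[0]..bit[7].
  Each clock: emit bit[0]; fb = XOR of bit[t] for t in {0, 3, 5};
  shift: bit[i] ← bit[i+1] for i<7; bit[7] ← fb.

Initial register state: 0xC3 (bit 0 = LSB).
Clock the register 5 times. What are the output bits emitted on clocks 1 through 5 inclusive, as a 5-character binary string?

11000

reg_0 = 0xC3
clock 1: out=1, reg = 0xE1
clock 2: out=1, reg = 0x70
clock 3: out=0, reg = 0xB8
clock 4: out=0, reg = 0x5C
clock 5: out=0, reg = 0xAE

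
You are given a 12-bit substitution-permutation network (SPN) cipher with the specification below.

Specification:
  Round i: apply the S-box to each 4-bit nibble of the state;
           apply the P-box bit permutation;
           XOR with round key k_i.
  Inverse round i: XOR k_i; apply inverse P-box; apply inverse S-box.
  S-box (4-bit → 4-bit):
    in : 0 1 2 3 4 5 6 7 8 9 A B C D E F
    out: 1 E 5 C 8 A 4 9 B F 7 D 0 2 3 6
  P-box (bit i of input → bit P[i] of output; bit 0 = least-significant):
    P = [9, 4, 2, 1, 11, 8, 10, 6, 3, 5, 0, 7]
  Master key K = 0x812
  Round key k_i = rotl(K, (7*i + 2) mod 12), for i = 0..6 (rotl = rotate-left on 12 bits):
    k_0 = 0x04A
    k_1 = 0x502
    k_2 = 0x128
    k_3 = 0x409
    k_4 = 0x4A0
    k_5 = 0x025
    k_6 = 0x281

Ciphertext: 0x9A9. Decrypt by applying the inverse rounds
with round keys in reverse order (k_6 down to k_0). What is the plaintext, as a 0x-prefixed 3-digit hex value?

0x0CE

s_0 = ciphertext = 0x9A9
s_1 = InvRound(s_0, k_6) = 0xEE0
s_2 = InvRound(s_1, k_5) = 0x3B2
s_3 = InvRound(s_2, k_4) = 0xCF8
s_4 = InvRound(s_3, k_3) = 0x17D
s_5 = InvRound(s_4, k_2) = 0x64F
s_6 = InvRound(s_5, k_1) = 0x252
s_7 = InvRound(s_6, k_0) = 0x0CE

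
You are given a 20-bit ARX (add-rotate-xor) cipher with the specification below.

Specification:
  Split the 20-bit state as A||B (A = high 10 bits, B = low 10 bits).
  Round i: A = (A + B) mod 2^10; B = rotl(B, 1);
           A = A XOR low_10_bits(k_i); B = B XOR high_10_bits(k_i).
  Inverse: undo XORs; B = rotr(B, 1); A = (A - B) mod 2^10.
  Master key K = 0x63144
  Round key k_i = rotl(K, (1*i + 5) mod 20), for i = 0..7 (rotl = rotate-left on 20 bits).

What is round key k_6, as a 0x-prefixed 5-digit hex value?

K = 0x63144
k_0 = rotl(K, (1*0+5) mod 20) = rotl(K, 5) = 0x6288C
k_1 = rotl(K, (1*1+5) mod 20) = rotl(K, 6) = 0xC5118
k_2 = rotl(K, (1*2+5) mod 20) = rotl(K, 7) = 0x8A231
k_3 = rotl(K, (1*3+5) mod 20) = rotl(K, 8) = 0x14463
k_4 = rotl(K, (1*4+5) mod 20) = rotl(K, 9) = 0x288C6
k_5 = rotl(K, (1*5+5) mod 20) = rotl(K, 10) = 0x5118C
k_6 = rotl(K, (1*6+5) mod 20) = rotl(K, 11) = 0xA2318

0xA2318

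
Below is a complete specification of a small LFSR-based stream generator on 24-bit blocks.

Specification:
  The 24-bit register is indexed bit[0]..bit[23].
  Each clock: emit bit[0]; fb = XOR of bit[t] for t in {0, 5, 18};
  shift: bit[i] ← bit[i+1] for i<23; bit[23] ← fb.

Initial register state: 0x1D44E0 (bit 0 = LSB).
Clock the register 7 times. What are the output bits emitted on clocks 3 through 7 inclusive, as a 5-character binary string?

reg_0 = 0x1D44E0
clock 1: out=0, reg = 0x0EA270
clock 2: out=0, reg = 0x075138
clock 3: out=0, reg = 0x03A89C
clock 4: out=0, reg = 0x01D44E
clock 5: out=0, reg = 0x00EA27
clock 6: out=1, reg = 0x007513
clock 7: out=1, reg = 0x803A89

00011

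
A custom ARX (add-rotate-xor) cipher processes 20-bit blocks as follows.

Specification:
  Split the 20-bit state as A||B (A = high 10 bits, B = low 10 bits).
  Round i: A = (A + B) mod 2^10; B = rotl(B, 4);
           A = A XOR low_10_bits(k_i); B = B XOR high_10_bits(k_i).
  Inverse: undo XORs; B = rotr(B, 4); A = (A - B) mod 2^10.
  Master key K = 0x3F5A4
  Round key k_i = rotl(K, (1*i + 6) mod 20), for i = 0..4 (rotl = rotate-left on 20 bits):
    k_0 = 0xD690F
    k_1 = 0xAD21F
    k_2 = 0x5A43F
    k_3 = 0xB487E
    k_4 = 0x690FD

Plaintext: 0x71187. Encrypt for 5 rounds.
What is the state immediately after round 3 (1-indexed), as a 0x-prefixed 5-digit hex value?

0xF62E8

s_0 = plaintext = 0x71187
s_1 = Round(s_0, k_0) = 0x9132C
s_2 = Round(s_1, k_1) = 0xDBC78
s_3 = Round(s_2, k_2) = 0xF62E8
s_4 = Round(s_3, k_3) = 0xAF859
s_5 = Round(s_4, k_4) = 0xFA835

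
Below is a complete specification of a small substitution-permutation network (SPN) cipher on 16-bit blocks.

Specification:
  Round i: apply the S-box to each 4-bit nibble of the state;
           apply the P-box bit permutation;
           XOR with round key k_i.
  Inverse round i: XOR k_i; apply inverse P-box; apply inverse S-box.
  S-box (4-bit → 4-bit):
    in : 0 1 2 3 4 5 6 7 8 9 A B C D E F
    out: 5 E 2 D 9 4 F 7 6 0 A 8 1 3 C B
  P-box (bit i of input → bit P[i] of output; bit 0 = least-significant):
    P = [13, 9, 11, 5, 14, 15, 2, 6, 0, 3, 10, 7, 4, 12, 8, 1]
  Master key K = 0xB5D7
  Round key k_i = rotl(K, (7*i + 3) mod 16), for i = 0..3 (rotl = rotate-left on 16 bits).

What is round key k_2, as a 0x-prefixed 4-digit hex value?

K = 0xB5D7
k_0 = rotl(K, (7*0+3) mod 16) = rotl(K, 3) = 0xAEBD
k_1 = rotl(K, (7*1+3) mod 16) = rotl(K, 10) = 0x5ED7
k_2 = rotl(K, (7*2+3) mod 16) = rotl(K, 1) = 0x6BAF

0x6BAF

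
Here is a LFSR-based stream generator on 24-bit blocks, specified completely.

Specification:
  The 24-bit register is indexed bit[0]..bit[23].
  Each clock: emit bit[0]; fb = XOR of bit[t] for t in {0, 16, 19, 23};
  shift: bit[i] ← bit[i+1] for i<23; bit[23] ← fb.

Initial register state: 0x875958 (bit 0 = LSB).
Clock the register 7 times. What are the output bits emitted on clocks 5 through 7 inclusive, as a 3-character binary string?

101

reg_0 = 0x875958
clock 1: out=0, reg = 0x43ACAC
clock 2: out=0, reg = 0xA1D656
clock 3: out=0, reg = 0x50EB2B
clock 4: out=1, reg = 0xA87595
clock 5: out=1, reg = 0xD43ACA
clock 6: out=0, reg = 0xEA1D65
clock 7: out=1, reg = 0xF50EB2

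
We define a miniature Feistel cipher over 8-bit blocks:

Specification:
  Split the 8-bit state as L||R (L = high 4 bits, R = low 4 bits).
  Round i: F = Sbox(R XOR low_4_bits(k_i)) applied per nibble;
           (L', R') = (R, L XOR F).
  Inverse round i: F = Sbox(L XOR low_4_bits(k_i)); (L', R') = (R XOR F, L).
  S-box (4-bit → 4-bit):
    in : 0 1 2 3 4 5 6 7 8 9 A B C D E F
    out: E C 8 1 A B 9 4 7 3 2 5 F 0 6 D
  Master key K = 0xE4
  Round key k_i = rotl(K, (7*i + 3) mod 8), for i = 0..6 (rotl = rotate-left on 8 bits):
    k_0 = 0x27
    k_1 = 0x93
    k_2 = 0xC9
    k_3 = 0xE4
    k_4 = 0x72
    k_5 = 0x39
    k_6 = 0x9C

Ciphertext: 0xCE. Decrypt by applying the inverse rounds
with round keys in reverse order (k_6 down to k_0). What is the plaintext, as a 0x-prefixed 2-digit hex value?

0xFA

s_0 = ciphertext = 0xCE
s_1 = InvRound(s_0, k_6) = 0x0C
s_2 = InvRound(s_1, k_5) = 0xF0
s_3 = InvRound(s_2, k_4) = 0x0F
s_4 = InvRound(s_3, k_3) = 0x50
s_5 = InvRound(s_4, k_2) = 0xF5
s_6 = InvRound(s_5, k_1) = 0xAF
s_7 = InvRound(s_6, k_0) = 0xFA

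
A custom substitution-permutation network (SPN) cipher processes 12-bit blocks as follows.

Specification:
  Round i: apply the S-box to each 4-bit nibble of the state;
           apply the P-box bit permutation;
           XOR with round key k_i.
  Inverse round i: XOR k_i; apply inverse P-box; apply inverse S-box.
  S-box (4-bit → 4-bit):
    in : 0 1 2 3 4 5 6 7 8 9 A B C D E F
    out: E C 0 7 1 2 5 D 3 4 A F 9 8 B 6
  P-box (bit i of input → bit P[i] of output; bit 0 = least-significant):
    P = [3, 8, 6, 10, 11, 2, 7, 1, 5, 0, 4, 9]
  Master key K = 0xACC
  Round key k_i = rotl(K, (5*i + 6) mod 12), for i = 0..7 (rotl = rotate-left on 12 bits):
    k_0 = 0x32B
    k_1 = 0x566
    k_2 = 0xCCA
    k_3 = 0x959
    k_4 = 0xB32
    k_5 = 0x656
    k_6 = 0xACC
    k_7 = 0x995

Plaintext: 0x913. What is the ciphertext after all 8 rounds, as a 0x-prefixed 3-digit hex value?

0x7B8

s_0 = plaintext = 0x913
s_1 = Round(s_0, k_0) = 0x2F1
s_2 = Round(s_1, k_1) = 0x1A2
s_3 = Round(s_2, k_2) = 0xEDC
s_4 = Round(s_3, k_3) = 0xF72
s_5 = Round(s_4, k_4) = 0x3A1
s_6 = Round(s_5, k_5) = 0x221
s_7 = Round(s_6, k_6) = 0xE8C
s_8 = Round(s_7, k_7) = 0x7B8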